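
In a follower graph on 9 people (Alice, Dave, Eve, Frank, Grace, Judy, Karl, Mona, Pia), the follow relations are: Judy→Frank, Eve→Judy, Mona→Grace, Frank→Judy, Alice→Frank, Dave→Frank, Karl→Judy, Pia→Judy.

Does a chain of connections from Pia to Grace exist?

Explore from Pia.
Distance 1: reach Judy.
Distance 2: reach Frank.
The search from Pia is exhausted; no directed path reaches Grace.

No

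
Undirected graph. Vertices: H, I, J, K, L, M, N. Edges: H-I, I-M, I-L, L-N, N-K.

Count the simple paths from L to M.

L–I–M

1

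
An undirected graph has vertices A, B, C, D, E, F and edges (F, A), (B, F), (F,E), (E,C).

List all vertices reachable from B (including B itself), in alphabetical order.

A, B, C, E, F

Start at B.
Its neighbours: F.
Then their neighbours: A, E.
Then next layer: C.
Nothing further is reachable.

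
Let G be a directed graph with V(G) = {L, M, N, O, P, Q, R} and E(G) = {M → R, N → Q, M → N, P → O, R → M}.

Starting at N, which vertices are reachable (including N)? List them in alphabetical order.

Start at N.
Its neighbours: Q.
Nothing further is reachable.

N, Q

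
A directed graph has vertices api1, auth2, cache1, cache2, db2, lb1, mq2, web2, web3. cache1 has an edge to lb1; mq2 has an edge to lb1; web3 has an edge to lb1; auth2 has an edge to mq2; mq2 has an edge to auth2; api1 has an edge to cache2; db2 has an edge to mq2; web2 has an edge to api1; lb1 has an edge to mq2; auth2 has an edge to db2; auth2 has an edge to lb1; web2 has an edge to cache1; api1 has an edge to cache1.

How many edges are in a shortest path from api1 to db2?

Distance 0: api1.
Distance 1: cache1, cache2.
Distance 2: lb1.
Distance 3: mq2.
Distance 4: auth2.
Distance 5: db2 — contains db2.

5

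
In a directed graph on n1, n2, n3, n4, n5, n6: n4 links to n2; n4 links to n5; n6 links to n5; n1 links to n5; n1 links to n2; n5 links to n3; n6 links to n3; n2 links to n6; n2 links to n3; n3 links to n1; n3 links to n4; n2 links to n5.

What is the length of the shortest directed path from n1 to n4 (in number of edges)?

Distance 0: n1.
Distance 1: n2, n5.
Distance 2: n3, n6.
Distance 3: n4 — contains n4.

3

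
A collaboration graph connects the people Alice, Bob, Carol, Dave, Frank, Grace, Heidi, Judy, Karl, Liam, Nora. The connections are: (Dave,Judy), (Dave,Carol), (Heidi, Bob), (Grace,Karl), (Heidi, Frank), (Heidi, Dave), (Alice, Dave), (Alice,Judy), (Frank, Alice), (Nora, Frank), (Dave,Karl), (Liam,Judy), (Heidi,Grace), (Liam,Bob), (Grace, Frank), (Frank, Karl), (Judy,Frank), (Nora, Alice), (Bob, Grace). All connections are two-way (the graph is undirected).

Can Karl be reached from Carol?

Yes

Explore from Carol.
Distance 1: reach Dave.
Distance 2: reach Alice, Heidi, Judy, Karl.
Found Karl.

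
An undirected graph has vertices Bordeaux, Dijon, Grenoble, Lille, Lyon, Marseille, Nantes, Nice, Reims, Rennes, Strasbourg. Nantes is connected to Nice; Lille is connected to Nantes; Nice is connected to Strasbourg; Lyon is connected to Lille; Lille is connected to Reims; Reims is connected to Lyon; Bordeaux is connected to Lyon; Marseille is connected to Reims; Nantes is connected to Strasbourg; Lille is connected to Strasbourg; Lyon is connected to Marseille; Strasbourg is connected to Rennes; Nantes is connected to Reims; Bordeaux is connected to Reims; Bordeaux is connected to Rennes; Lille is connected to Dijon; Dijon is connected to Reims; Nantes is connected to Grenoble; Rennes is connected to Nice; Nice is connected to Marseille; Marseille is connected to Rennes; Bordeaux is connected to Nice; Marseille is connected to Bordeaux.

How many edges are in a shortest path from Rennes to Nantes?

2

Distance 0: Rennes.
Distance 1: Bordeaux, Marseille, Nice, Strasbourg.
Distance 2: Lille, Lyon, Nantes, Reims — contains Nantes.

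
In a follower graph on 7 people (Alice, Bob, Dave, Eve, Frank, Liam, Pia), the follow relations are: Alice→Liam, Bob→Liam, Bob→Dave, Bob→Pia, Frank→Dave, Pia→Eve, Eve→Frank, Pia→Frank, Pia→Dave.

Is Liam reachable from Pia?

Explore from Pia.
Distance 1: reach Dave, Eve, Frank.
The search from Pia is exhausted; no directed path reaches Liam.

No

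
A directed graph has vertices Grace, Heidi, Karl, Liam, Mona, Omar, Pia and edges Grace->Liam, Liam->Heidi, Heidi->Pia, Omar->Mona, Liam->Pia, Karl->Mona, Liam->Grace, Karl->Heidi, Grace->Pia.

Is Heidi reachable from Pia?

No

Pia has no outgoing edges, so nothing is reachable from it.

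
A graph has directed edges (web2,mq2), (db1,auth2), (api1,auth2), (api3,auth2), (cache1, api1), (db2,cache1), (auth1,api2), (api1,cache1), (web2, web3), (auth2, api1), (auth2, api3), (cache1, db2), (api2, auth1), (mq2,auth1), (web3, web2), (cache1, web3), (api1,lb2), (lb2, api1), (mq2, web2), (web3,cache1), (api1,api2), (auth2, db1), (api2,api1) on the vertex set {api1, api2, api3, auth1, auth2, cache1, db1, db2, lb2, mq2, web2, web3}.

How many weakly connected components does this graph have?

1

From api1: component {api1, api2, api3, auth1, auth2, cache1, db1, db2, lb2, mq2, web2, web3}.
That's 1 component.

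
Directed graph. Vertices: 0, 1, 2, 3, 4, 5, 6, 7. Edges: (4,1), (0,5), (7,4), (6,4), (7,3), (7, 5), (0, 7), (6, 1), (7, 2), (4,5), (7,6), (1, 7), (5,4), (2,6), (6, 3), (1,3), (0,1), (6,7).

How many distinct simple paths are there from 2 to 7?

3

2→6→1→7
2→6→4→1→7
2→6→7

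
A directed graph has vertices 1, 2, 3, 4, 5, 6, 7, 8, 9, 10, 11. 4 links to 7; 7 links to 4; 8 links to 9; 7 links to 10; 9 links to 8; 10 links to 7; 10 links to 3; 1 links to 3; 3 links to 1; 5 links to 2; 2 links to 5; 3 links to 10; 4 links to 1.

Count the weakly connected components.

5

From 1: component {1, 3, 4, 7, 10}.
From 2: component {2, 5}.
From 6: component {6}.
From 8: component {8, 9}.
From 11: component {11}.
That's 5 components.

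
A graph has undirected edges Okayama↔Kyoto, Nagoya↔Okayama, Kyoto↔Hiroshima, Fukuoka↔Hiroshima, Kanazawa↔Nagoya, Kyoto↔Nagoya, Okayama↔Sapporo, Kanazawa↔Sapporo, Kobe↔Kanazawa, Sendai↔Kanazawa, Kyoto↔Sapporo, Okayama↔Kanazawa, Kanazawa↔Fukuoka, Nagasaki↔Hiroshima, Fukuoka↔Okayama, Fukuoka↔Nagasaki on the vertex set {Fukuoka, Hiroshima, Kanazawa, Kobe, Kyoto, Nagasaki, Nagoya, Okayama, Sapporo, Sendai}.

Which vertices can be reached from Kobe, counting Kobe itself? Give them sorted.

Start at Kobe.
Its neighbours: Kanazawa.
Then their neighbours: Fukuoka, Nagoya, Okayama, Sapporo, Sendai.
Then next layer: Hiroshima, Kyoto, Nagasaki.
Every vertex is now reached.

Fukuoka, Hiroshima, Kanazawa, Kobe, Kyoto, Nagasaki, Nagoya, Okayama, Sapporo, Sendai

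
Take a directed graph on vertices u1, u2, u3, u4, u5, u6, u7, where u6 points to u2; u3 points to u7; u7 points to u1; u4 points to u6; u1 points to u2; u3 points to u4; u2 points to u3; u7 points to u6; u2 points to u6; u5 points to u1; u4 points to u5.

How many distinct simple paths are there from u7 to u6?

3

u7→u1→u2→u3→u4→u6
u7→u1→u2→u6
u7→u6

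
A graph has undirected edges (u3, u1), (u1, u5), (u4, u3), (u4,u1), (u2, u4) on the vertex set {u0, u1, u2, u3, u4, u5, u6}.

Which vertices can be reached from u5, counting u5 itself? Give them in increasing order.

u1, u2, u3, u4, u5

Start at u5.
Its neighbours: u1.
Then their neighbours: u3, u4.
Then next layer: u2.
Nothing further is reachable.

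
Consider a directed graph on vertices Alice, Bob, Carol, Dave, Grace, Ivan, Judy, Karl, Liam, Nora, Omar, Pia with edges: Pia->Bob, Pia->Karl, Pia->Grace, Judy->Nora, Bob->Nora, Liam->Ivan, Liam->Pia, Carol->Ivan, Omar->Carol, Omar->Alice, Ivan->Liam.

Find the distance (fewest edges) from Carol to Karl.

Distance 0: Carol.
Distance 1: Ivan.
Distance 2: Liam.
Distance 3: Pia.
Distance 4: Bob, Grace, Karl — contains Karl.

4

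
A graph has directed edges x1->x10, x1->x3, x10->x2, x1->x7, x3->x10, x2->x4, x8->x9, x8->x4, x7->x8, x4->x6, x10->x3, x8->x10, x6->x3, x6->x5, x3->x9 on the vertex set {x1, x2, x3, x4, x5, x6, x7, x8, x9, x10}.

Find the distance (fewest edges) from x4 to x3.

2

Distance 0: x4.
Distance 1: x6.
Distance 2: x3, x5 — contains x3.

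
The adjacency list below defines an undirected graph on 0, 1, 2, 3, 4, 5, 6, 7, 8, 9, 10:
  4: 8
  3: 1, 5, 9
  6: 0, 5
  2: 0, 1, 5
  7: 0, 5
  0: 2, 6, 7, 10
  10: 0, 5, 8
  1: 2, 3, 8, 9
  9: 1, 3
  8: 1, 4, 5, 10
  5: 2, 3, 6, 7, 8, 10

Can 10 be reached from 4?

Yes

Explore from 4.
Distance 1: reach 8.
Distance 2: reach 1, 5, 10.
Found 10.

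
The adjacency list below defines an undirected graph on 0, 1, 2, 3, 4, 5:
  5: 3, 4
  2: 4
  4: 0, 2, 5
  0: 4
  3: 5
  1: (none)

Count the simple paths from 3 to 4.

3–5–4

1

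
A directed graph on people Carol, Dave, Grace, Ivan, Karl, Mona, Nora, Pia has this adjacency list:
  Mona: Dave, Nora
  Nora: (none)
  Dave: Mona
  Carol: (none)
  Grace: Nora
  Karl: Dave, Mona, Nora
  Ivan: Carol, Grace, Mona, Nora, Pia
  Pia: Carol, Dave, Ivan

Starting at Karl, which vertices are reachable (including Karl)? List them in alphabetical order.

Start at Karl.
Its neighbours: Dave, Mona, Nora.
Nothing further is reachable.

Dave, Karl, Mona, Nora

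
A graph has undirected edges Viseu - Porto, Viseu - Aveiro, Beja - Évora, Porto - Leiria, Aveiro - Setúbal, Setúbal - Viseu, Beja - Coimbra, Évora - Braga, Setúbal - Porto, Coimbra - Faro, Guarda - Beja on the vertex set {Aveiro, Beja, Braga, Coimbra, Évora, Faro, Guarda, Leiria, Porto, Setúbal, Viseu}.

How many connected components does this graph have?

From Aveiro: component {Aveiro, Leiria, Porto, Setúbal, Viseu}.
From Beja: component {Beja, Braga, Coimbra, Évora, Faro, Guarda}.
That's 2 components.

2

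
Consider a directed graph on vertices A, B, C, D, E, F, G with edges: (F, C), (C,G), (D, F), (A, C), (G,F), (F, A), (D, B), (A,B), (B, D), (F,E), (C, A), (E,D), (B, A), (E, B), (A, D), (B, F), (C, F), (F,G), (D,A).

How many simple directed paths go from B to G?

B→A→C→F→G
B→A→C→G
B→A→D→F→C→G
B→A→D→F→G
B→D→A→C→F→G
B→D→A→C→G
B→D→F→A→C→G
B→D→F→C→G
B→D→F→G
B→F→A→C→G
B→F→C→G
B→F→E→D→A→C→G
B→F→G

13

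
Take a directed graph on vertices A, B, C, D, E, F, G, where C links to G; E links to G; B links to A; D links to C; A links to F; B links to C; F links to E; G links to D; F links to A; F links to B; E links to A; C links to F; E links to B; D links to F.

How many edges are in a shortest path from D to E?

Distance 0: D.
Distance 1: C, F.
Distance 2: A, B, E, G — contains E.

2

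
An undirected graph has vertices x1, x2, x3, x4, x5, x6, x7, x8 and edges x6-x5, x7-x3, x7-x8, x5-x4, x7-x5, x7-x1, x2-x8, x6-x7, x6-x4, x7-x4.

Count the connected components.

1

From x1: component {x1, x2, x3, x4, x5, x6, x7, x8}.
That's 1 component.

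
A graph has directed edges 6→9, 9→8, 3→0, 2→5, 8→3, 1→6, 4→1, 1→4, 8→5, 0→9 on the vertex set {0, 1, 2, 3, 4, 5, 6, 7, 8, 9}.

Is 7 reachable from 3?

Explore from 3.
Distance 1: reach 0.
Distance 2: reach 9.
Distance 3: reach 8.
Distance 4: reach 5.
The search from 3 is exhausted; no directed path reaches 7.

No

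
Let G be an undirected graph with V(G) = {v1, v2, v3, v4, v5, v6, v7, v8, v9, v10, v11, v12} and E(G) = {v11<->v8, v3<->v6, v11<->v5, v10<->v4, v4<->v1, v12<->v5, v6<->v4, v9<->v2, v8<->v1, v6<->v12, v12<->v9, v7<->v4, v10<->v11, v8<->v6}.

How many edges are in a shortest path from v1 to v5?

3

Distance 0: v1.
Distance 1: v4, v8.
Distance 2: v6, v7, v10, v11.
Distance 3: v3, v5, v12 — contains v5.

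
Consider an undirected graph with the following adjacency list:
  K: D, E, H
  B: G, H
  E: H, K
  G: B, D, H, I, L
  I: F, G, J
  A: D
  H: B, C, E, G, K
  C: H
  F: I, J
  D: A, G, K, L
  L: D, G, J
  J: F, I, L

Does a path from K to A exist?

Yes

Explore from K.
Distance 1: reach D, E, H.
Distance 2: reach A, B, C, G, L.
Found A.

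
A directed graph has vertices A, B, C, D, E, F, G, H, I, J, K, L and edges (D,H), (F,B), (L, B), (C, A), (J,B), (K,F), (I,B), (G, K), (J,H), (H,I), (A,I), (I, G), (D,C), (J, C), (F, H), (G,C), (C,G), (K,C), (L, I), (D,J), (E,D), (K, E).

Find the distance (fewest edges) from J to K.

3

Distance 0: J.
Distance 1: B, C, H.
Distance 2: A, G, I.
Distance 3: K — contains K.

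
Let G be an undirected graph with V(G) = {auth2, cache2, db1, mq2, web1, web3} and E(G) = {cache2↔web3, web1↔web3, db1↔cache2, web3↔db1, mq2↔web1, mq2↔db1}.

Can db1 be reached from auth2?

auth2 has no edges, so nothing is reachable from it.

No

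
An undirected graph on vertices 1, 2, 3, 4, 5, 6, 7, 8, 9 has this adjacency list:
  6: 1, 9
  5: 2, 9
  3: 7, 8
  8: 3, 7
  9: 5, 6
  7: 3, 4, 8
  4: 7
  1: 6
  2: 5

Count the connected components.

From 1: component {1, 2, 5, 6, 9}.
From 3: component {3, 4, 7, 8}.
That's 2 components.

2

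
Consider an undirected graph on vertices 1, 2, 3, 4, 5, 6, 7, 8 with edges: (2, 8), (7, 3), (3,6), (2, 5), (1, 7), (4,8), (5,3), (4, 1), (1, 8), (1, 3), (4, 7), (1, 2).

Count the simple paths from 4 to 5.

16

4–1–2–5
4–1–3–5
4–1–7–3–5
4–1–8–2–5
4–7–1–2–5
4–7–1–3–5
4–7–1–8–2–5
4–7–3–1–2–5
... and 8 more.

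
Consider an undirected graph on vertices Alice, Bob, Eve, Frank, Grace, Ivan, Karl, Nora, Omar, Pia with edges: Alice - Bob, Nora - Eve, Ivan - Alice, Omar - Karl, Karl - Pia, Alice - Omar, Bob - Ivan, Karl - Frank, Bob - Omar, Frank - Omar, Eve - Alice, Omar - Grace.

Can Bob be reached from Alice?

Yes

Explore from Alice.
Distance 1: reach Bob, Eve, Ivan, Omar.
Found Bob.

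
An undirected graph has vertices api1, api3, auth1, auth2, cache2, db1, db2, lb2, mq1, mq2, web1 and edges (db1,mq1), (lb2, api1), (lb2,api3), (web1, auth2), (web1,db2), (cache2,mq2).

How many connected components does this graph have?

5

From api1: component {api1, api3, lb2}.
From auth1: component {auth1}.
From auth2: component {auth2, db2, web1}.
From cache2: component {cache2, mq2}.
From db1: component {db1, mq1}.
That's 5 components.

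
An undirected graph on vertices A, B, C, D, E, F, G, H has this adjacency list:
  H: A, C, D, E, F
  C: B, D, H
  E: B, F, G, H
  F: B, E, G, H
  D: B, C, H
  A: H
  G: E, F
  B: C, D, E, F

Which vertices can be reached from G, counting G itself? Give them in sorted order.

Start at G.
Its neighbours: E, F.
Then their neighbours: B, H.
Then next layer: A, C, D.
Every vertex is now reached.

A, B, C, D, E, F, G, H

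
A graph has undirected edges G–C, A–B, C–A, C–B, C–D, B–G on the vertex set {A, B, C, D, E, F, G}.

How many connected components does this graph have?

3

From A: component {A, B, C, D, G}.
From E: component {E}.
From F: component {F}.
That's 3 components.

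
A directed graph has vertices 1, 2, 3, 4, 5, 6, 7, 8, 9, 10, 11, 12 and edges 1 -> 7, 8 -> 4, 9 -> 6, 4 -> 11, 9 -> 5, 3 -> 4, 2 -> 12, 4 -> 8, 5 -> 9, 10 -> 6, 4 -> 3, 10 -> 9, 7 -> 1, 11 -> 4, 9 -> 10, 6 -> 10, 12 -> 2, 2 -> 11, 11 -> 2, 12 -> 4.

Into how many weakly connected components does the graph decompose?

3

From 1: component {1, 7}.
From 2: component {2, 3, 4, 8, 11, 12}.
From 5: component {5, 6, 9, 10}.
That's 3 components.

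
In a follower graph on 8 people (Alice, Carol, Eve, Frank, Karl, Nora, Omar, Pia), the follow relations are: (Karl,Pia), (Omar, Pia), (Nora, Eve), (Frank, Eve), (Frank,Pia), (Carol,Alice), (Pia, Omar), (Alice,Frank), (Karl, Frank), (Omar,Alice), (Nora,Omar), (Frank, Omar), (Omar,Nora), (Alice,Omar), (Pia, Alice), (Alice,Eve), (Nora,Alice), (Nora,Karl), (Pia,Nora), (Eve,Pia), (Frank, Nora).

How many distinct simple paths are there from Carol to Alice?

1

Carol→Alice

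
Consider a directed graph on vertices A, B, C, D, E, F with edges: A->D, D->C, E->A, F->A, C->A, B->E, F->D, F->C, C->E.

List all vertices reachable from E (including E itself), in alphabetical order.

A, C, D, E

Start at E.
Its neighbours: A.
Then their neighbours: D.
Then next layer: C.
Nothing further is reachable.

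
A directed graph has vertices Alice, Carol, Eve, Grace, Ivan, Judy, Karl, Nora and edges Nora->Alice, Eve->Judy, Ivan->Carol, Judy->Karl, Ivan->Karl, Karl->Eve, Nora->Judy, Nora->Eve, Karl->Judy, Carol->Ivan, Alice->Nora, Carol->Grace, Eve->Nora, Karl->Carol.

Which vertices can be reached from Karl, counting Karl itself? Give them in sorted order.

Start at Karl.
Its neighbours: Carol, Eve, Judy.
Then their neighbours: Grace, Ivan, Nora.
Then next layer: Alice.
Every vertex is now reached.

Alice, Carol, Eve, Grace, Ivan, Judy, Karl, Nora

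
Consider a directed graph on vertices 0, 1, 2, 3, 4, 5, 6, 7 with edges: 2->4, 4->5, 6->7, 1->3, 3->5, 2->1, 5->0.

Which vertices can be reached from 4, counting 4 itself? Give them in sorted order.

0, 4, 5

Start at 4.
Its neighbours: 5.
Then their neighbours: 0.
Nothing further is reachable.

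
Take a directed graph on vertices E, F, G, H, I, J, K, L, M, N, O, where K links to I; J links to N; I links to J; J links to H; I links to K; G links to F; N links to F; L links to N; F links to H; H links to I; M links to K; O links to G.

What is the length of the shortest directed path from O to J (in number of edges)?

Distance 0: O.
Distance 1: G.
Distance 2: F.
Distance 3: H.
Distance 4: I.
Distance 5: J, K — contains J.

5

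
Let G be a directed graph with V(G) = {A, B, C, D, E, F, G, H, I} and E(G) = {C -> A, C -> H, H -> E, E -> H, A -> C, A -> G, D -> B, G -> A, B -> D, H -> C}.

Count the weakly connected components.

4

From A: component {A, C, E, G, H}.
From B: component {B, D}.
From F: component {F}.
From I: component {I}.
That's 4 components.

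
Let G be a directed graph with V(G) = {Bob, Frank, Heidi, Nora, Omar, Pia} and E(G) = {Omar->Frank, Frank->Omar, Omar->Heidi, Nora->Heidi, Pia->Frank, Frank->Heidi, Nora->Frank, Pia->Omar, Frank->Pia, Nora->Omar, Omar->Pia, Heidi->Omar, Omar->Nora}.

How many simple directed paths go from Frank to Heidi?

Frank→Heidi
Frank→Omar→Heidi
Frank→Omar→Nora→Heidi
Frank→Pia→Omar→Heidi
Frank→Pia→Omar→Nora→Heidi

5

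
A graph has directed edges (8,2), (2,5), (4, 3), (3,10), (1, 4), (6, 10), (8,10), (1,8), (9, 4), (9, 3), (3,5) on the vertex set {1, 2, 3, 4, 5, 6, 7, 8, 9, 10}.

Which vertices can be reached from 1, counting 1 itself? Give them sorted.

1, 2, 3, 4, 5, 8, 10

Start at 1.
Its neighbours: 4, 8.
Then their neighbours: 2, 3, 10.
Then next layer: 5.
Nothing further is reachable.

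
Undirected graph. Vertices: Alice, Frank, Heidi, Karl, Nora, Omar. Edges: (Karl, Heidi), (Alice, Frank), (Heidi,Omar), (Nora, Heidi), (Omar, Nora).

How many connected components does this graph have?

From Alice: component {Alice, Frank}.
From Heidi: component {Heidi, Karl, Nora, Omar}.
That's 2 components.

2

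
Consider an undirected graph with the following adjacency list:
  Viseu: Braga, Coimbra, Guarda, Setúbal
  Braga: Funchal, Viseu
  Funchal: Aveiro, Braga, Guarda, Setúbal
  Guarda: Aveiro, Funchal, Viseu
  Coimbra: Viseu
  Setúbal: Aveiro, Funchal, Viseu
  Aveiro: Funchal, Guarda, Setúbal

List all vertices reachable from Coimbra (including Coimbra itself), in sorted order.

Start at Coimbra.
Its neighbours: Viseu.
Then their neighbours: Braga, Guarda, Setúbal.
Then next layer: Aveiro, Funchal.
Every vertex is now reached.

Aveiro, Braga, Coimbra, Funchal, Guarda, Setúbal, Viseu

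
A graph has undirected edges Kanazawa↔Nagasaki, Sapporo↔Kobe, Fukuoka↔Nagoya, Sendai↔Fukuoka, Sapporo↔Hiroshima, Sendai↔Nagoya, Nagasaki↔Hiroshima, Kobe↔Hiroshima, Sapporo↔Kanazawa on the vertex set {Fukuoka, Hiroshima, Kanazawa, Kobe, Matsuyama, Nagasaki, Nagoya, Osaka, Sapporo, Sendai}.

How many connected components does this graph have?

4

From Fukuoka: component {Fukuoka, Nagoya, Sendai}.
From Hiroshima: component {Hiroshima, Kanazawa, Kobe, Nagasaki, Sapporo}.
From Matsuyama: component {Matsuyama}.
From Osaka: component {Osaka}.
That's 4 components.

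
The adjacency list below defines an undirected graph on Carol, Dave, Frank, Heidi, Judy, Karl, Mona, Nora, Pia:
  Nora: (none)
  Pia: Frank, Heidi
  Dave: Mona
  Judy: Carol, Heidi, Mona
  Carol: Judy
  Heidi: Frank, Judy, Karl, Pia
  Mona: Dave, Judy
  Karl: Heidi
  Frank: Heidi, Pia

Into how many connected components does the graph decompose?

2

From Carol: component {Carol, Dave, Frank, Heidi, Judy, Karl, Mona, Pia}.
From Nora: component {Nora}.
That's 2 components.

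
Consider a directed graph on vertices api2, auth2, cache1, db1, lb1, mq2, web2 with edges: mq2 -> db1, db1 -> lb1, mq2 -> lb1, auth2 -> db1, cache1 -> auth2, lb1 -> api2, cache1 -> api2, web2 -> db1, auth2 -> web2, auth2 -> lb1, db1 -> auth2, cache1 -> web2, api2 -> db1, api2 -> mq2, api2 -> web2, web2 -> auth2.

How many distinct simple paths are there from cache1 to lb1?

16

cache1→api2→db1→auth2→lb1
cache1→api2→db1→lb1
cache1→api2→mq2→db1→auth2→lb1
cache1→api2→mq2→db1→lb1
cache1→api2→mq2→lb1
cache1→api2→web2→auth2→db1→lb1
cache1→api2→web2→auth2→lb1
cache1→api2→web2→db1→auth2→lb1
... and 8 more.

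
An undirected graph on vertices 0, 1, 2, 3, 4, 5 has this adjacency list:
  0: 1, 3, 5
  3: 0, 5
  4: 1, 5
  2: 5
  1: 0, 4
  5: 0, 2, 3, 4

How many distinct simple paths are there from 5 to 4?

5–0–1–4
5–3–0–1–4
5–4

3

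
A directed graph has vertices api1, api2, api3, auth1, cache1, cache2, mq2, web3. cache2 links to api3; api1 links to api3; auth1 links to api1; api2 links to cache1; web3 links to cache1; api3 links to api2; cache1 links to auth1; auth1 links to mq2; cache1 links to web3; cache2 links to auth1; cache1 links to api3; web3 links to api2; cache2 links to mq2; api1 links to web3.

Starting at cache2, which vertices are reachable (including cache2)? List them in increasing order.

api1, api2, api3, auth1, cache1, cache2, mq2, web3

Start at cache2.
Its neighbours: api3, auth1, mq2.
Then their neighbours: api1, api2.
Then next layer: cache1, web3.
Every vertex is now reached.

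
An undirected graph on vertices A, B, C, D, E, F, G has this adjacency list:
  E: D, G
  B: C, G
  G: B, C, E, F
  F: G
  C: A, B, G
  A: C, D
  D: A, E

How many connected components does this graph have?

From A: component {A, B, C, D, E, F, G}.
That's 1 component.

1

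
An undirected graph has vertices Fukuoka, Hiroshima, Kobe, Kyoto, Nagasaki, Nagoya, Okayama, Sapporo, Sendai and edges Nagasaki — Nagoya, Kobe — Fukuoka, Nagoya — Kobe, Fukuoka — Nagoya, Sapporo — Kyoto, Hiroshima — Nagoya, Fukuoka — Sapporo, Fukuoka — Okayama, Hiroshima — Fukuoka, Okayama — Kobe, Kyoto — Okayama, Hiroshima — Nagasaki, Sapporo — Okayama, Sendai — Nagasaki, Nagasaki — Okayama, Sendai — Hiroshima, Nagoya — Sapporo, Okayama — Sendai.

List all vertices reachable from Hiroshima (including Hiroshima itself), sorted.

Start at Hiroshima.
Its neighbours: Fukuoka, Nagasaki, Nagoya, Sendai.
Then their neighbours: Kobe, Okayama, Sapporo.
Then next layer: Kyoto.
Every vertex is now reached.

Fukuoka, Hiroshima, Kobe, Kyoto, Nagasaki, Nagoya, Okayama, Sapporo, Sendai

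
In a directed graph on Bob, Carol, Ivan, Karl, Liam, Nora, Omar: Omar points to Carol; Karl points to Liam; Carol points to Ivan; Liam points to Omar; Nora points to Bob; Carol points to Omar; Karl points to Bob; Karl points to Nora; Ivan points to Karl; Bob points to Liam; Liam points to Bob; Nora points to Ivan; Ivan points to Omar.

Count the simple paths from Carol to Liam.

3

Carol→Ivan→Karl→Bob→Liam
Carol→Ivan→Karl→Liam
Carol→Ivan→Karl→Nora→Bob→Liam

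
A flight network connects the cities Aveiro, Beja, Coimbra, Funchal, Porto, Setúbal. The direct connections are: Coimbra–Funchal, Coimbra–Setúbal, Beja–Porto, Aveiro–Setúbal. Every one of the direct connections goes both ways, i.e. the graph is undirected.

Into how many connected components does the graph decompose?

2

From Aveiro: component {Aveiro, Coimbra, Funchal, Setúbal}.
From Beja: component {Beja, Porto}.
That's 2 components.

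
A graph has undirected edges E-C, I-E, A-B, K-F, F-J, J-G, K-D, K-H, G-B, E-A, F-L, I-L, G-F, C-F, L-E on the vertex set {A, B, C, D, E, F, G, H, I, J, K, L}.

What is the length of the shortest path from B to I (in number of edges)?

Distance 0: B.
Distance 1: A, G.
Distance 2: E, F, J.
Distance 3: C, I, K, L — contains I.

3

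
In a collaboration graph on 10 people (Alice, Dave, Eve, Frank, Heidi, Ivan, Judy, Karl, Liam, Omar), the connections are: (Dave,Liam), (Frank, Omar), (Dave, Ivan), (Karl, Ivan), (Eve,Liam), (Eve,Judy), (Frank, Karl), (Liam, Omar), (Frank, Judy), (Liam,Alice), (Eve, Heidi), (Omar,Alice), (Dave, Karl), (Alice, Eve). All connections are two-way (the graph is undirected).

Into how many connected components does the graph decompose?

From Alice: component {Alice, Dave, Eve, Frank, Heidi, Ivan, Judy, Karl, Liam, Omar}.
That's 1 component.

1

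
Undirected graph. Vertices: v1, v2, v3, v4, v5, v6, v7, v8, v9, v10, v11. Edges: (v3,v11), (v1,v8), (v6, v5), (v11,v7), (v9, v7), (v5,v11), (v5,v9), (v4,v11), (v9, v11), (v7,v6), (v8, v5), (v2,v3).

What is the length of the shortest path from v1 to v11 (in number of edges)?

3

Distance 0: v1.
Distance 1: v8.
Distance 2: v5.
Distance 3: v6, v9, v11 — contains v11.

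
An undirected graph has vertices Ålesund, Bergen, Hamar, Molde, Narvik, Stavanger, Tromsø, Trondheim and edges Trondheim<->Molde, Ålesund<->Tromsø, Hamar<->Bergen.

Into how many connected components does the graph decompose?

5

From Ålesund: component {Ålesund, Tromsø}.
From Bergen: component {Bergen, Hamar}.
From Molde: component {Molde, Trondheim}.
From Narvik: component {Narvik}.
From Stavanger: component {Stavanger}.
That's 5 components.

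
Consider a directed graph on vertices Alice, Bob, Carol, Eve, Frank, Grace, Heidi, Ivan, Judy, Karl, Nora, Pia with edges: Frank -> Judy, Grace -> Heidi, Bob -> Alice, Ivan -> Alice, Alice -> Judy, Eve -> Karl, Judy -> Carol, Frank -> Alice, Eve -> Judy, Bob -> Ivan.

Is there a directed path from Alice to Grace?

No

Explore from Alice.
Distance 1: reach Judy.
Distance 2: reach Carol.
The search from Alice is exhausted; no directed path reaches Grace.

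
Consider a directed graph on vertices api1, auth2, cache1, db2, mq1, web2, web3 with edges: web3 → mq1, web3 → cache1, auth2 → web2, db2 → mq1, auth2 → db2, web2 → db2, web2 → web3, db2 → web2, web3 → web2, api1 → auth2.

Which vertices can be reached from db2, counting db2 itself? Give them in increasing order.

cache1, db2, mq1, web2, web3

Start at db2.
Its neighbours: mq1, web2.
Then their neighbours: web3.
Then next layer: cache1.
Nothing further is reachable.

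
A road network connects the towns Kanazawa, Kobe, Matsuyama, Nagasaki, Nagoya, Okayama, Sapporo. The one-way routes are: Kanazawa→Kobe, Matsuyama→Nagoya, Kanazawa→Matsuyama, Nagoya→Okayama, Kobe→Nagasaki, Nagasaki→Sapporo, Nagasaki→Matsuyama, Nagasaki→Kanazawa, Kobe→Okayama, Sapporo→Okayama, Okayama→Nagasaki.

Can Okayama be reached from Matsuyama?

Yes

Explore from Matsuyama.
Distance 1: reach Nagoya.
Distance 2: reach Okayama.
Found Okayama.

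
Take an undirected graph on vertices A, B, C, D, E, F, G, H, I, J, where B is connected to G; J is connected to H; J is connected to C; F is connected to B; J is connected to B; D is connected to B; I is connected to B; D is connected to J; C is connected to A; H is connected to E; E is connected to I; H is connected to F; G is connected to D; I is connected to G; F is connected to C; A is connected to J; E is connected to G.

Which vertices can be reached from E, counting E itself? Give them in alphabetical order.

A, B, C, D, E, F, G, H, I, J

Start at E.
Its neighbours: G, H, I.
Then their neighbours: B, D, F, J.
Then next layer: A, C.
Every vertex is now reached.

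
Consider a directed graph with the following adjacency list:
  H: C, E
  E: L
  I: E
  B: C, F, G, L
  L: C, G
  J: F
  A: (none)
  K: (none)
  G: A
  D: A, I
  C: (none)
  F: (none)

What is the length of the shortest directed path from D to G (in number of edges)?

4

Distance 0: D.
Distance 1: A, I.
Distance 2: E.
Distance 3: L.
Distance 4: C, G — contains G.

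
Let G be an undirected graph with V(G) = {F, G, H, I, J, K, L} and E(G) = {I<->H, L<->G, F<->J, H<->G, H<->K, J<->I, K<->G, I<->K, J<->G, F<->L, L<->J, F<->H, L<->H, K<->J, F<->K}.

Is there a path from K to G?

Explore from K.
Distance 1: reach F, G, H, I, J.
Found G.

Yes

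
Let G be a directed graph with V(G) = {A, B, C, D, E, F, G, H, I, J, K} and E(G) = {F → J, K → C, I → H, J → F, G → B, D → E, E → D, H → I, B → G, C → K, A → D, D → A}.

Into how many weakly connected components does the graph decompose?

From A: component {A, D, E}.
From B: component {B, G}.
From C: component {C, K}.
From F: component {F, J}.
From H: component {H, I}.
That's 5 components.

5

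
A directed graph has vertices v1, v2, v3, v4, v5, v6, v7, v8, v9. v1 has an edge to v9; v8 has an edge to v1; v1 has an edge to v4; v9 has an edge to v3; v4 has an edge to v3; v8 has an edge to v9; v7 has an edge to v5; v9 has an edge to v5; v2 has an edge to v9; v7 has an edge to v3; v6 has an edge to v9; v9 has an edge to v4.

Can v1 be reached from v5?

v5 has no outgoing edges, so nothing is reachable from it.

No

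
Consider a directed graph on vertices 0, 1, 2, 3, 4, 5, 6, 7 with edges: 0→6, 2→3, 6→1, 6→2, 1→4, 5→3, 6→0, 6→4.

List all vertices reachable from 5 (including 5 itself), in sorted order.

3, 5

Start at 5.
Its neighbours: 3.
Nothing further is reachable.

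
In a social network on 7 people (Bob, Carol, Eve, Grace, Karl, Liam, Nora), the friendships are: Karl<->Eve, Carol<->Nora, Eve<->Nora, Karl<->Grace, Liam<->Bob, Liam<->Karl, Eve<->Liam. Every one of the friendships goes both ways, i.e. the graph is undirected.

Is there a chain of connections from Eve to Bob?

Yes

Explore from Eve.
Distance 1: reach Karl, Liam, Nora.
Distance 2: reach Bob, Carol, Grace.
Found Bob.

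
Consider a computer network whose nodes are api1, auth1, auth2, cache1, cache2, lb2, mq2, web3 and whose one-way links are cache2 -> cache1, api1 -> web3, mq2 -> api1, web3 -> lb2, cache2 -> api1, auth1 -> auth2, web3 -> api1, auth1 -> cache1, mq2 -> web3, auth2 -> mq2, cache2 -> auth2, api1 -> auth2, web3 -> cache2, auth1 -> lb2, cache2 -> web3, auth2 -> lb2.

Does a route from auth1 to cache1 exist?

Explore from auth1.
Distance 1: reach auth2, cache1, lb2.
Found cache1.

Yes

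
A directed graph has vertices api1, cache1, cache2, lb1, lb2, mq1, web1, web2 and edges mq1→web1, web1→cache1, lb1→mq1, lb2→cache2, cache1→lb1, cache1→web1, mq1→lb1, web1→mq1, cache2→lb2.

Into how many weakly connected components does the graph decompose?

From api1: component {api1}.
From cache1: component {cache1, lb1, mq1, web1}.
From cache2: component {cache2, lb2}.
From web2: component {web2}.
That's 4 components.

4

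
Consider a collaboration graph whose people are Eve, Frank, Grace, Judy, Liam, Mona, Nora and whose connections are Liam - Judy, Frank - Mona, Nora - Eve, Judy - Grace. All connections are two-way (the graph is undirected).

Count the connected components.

From Eve: component {Eve, Nora}.
From Frank: component {Frank, Mona}.
From Grace: component {Grace, Judy, Liam}.
That's 3 components.

3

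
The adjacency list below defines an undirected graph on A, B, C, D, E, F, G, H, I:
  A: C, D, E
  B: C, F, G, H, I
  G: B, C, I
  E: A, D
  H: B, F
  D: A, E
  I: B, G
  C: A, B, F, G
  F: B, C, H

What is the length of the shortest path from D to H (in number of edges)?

4

Distance 0: D.
Distance 1: A, E.
Distance 2: C.
Distance 3: B, F, G.
Distance 4: H, I — contains H.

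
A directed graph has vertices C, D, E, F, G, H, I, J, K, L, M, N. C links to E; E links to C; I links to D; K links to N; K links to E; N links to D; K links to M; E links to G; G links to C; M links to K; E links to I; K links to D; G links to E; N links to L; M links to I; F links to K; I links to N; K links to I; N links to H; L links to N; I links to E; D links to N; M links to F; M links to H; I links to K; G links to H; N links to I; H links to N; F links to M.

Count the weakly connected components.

2

From C: component {C, D, E, F, G, H, I, K, L, M, N}.
From J: component {J}.
That's 2 components.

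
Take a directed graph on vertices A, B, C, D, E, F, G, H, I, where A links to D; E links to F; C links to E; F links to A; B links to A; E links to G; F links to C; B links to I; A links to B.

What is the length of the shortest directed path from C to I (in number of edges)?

5

Distance 0: C.
Distance 1: E.
Distance 2: F, G.
Distance 3: A.
Distance 4: B, D.
Distance 5: I — contains I.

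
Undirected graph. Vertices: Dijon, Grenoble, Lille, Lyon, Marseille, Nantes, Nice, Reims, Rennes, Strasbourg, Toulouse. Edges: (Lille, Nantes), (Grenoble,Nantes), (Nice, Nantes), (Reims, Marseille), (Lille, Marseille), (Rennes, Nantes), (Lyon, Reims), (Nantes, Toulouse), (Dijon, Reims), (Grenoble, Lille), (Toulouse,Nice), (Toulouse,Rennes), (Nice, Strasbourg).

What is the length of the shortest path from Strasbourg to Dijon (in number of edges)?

6

Distance 0: Strasbourg.
Distance 1: Nice.
Distance 2: Nantes, Toulouse.
Distance 3: Grenoble, Lille, Rennes.
Distance 4: Marseille.
Distance 5: Reims.
Distance 6: Dijon, Lyon — contains Dijon.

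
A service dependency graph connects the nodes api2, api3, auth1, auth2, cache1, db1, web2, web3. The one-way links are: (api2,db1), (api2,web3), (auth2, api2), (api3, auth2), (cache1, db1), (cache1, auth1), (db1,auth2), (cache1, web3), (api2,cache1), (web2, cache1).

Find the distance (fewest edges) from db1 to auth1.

4

Distance 0: db1.
Distance 1: auth2.
Distance 2: api2.
Distance 3: cache1, web3.
Distance 4: auth1 — contains auth1.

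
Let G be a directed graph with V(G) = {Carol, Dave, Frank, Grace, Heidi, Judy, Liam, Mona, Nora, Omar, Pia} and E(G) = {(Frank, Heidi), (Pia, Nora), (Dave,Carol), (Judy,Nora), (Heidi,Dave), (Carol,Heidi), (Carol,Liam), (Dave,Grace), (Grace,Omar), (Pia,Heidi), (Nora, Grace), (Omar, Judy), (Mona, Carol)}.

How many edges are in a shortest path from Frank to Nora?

6

Distance 0: Frank.
Distance 1: Heidi.
Distance 2: Dave.
Distance 3: Carol, Grace.
Distance 4: Liam, Omar.
Distance 5: Judy.
Distance 6: Nora — contains Nora.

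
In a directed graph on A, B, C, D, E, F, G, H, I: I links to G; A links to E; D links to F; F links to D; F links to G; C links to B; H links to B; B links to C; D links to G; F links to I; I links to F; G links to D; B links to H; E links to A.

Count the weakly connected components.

3

From A: component {A, E}.
From B: component {B, C, H}.
From D: component {D, F, G, I}.
That's 3 components.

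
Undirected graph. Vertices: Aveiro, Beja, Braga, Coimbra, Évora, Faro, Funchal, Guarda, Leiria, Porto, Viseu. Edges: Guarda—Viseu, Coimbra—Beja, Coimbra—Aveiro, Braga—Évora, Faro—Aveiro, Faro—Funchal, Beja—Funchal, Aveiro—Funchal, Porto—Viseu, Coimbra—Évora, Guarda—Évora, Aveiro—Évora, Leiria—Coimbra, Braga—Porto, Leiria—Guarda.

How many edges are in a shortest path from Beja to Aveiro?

2

Distance 0: Beja.
Distance 1: Coimbra, Funchal.
Distance 2: Aveiro, Évora, Faro, Leiria — contains Aveiro.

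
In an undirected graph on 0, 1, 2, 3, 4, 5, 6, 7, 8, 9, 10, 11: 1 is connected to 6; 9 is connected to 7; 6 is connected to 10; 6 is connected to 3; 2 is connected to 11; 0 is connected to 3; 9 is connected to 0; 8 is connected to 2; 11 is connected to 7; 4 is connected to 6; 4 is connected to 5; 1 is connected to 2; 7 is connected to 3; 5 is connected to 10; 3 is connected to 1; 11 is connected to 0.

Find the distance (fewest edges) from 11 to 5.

5

Distance 0: 11.
Distance 1: 0, 2, 7.
Distance 2: 1, 3, 8, 9.
Distance 3: 6.
Distance 4: 4, 10.
Distance 5: 5 — contains 5.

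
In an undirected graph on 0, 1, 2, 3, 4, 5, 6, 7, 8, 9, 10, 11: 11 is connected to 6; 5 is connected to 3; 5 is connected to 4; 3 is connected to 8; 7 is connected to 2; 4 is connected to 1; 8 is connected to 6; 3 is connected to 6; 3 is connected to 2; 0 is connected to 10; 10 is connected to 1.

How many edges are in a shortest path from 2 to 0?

Distance 0: 2.
Distance 1: 3, 7.
Distance 2: 5, 6, 8.
Distance 3: 4, 11.
Distance 4: 1.
Distance 5: 10.
Distance 6: 0 — contains 0.

6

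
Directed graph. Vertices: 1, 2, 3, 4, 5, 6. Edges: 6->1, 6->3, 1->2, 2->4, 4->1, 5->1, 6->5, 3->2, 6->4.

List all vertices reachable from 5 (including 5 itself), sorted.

1, 2, 4, 5

Start at 5.
Its neighbours: 1.
Then their neighbours: 2.
Then next layer: 4.
Nothing further is reachable.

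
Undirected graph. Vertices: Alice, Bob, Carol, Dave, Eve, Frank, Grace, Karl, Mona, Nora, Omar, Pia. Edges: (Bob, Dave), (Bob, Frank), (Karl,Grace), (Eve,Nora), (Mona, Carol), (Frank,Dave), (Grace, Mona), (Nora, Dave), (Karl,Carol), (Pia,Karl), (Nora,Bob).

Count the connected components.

4

From Alice: component {Alice}.
From Bob: component {Bob, Dave, Eve, Frank, Nora}.
From Carol: component {Carol, Grace, Karl, Mona, Pia}.
From Omar: component {Omar}.
That's 4 components.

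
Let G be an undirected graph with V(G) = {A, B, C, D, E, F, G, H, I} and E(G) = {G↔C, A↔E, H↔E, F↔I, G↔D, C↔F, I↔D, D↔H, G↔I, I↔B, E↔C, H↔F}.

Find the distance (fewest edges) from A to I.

4

Distance 0: A.
Distance 1: E.
Distance 2: C, H.
Distance 3: D, F, G.
Distance 4: I — contains I.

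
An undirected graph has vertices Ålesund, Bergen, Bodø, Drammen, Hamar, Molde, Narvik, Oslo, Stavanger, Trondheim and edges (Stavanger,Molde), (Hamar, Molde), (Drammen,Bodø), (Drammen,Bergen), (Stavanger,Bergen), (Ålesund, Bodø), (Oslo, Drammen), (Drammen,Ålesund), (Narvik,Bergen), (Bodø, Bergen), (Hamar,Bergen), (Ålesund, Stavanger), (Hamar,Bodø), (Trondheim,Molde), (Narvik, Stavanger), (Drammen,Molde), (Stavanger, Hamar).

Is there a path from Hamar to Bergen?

Explore from Hamar.
Distance 1: reach Bergen, Bodø, Molde, Stavanger.
Found Bergen.

Yes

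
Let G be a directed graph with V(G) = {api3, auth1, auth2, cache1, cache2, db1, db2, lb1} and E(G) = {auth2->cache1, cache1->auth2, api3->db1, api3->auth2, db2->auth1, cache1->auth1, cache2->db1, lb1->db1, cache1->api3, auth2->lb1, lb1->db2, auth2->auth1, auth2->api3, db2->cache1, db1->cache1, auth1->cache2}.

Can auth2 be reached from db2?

Explore from db2.
Distance 1: reach auth1, cache1.
Distance 2: reach api3, auth2, cache2.
Found auth2.

Yes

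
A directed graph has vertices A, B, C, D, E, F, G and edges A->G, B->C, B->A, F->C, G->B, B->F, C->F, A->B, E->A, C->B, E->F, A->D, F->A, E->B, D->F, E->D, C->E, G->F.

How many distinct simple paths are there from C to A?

8

C→B→A
C→B→F→A
C→E→A
C→E→B→A
C→E→B→F→A
C→E→D→F→A
C→E→F→A
C→F→A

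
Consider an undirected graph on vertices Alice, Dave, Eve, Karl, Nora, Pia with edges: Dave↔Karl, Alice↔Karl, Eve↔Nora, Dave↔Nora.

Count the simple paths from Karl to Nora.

1

Karl–Dave–Nora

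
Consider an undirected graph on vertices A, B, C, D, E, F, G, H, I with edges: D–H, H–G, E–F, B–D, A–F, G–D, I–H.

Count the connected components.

3

From A: component {A, E, F}.
From B: component {B, D, G, H, I}.
From C: component {C}.
That's 3 components.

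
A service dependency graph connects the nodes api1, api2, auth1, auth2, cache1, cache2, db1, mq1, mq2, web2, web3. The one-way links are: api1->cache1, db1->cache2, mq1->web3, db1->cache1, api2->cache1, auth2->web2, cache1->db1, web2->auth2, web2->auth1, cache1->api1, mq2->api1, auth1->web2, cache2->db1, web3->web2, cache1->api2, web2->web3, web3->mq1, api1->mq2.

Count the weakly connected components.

From api1: component {api1, api2, cache1, cache2, db1, mq2}.
From auth1: component {auth1, auth2, mq1, web2, web3}.
That's 2 components.

2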